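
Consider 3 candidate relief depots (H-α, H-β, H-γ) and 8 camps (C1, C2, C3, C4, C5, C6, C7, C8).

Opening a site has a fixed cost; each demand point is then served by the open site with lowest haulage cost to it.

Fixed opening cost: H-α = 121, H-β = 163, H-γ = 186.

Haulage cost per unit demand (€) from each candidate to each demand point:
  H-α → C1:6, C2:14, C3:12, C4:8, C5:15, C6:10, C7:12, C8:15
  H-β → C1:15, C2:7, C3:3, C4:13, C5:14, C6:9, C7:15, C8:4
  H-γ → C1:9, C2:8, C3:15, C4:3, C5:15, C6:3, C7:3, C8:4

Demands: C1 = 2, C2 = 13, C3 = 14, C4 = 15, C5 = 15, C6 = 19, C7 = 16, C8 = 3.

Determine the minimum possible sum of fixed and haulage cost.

872

Open {H-β, H-γ}: assign each demand point to its cheapest open site.
  C1→H-γ 2×9=18, C2→H-β 13×7=91, C3→H-β 14×3=42, C4→H-γ 15×3=45, C5→H-β 15×14=210, C6→H-γ 19×3=57, C7→H-γ 16×3=48, C8→H-β 3×4=12
  haulage cost 523, fixed 349 → total 872.
Compare {H-γ}: haulage cost 719 + fixed 186 = 905.
Compare {H-α, H-γ}: haulage cost 671 + fixed 307 = 978.
Compare {H-α, H-β, H-γ}: haulage cost 517 + fixed 470 = 987.
All other subsets cost ≥ 905. Minimum total cost: 872.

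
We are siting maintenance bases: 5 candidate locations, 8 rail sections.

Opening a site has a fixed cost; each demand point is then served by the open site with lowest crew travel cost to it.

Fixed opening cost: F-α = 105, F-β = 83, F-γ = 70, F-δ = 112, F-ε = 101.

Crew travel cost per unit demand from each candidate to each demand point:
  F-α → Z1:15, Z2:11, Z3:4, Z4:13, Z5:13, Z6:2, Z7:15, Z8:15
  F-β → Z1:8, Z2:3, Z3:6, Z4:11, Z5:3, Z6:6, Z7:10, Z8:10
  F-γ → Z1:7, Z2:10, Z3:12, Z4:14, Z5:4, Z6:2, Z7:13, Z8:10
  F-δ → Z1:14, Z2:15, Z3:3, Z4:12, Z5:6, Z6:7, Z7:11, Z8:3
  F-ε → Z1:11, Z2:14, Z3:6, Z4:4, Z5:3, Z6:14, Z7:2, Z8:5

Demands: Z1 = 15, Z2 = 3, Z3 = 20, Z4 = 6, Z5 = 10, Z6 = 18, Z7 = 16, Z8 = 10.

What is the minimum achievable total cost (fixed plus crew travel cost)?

598

Open {F-γ, F-ε}: assign each demand point to its cheapest open site.
  Z1→F-γ 15×7=105, Z2→F-γ 3×10=30, Z3→F-ε 20×6=120, Z4→F-ε 6×4=24, Z5→F-ε 10×3=30, Z6→F-γ 18×2=36, Z7→F-ε 16×2=32, Z8→F-ε 10×5=50
  crew travel cost 427, fixed 171 → total 598.
Compare {F-γ, F-δ, F-ε}: crew travel cost 347 + fixed 283 = 630.
Compare {F-α, F-ε}: crew travel cost 450 + fixed 206 = 656.
Compare {F-β, F-γ, F-ε}: crew travel cost 406 + fixed 254 = 660.
All other subsets cost ≥ 630. Minimum total cost: 598.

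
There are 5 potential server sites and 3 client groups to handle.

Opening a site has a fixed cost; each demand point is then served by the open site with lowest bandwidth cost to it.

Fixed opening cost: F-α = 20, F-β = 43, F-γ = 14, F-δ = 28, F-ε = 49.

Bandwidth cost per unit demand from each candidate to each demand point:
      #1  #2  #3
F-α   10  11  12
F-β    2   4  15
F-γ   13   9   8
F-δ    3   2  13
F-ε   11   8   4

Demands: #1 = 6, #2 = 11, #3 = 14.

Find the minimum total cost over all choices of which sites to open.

173

Open {F-δ, F-ε}: assign each demand point to its cheapest open site.
  #1→F-δ 6×3=18, #2→F-δ 11×2=22, #3→F-ε 14×4=56
  bandwidth cost 96, fixed 77 → total 173.
Compare {F-γ, F-δ, F-ε}: bandwidth cost 96 + fixed 91 = 187.
Compare {F-α, F-δ, F-ε}: bandwidth cost 96 + fixed 97 = 193.
Compare {F-γ, F-δ}: bandwidth cost 152 + fixed 42 = 194.
All other subsets cost ≥ 187. Minimum total cost: 173.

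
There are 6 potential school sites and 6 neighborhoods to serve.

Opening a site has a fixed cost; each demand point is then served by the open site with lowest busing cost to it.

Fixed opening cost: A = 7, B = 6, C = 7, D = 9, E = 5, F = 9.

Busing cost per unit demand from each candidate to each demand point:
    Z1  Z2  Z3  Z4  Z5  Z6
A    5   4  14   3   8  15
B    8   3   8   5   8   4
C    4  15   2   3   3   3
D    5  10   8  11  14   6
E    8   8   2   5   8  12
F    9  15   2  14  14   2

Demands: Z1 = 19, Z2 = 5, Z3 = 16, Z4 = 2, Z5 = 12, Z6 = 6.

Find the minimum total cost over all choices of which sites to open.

Open {B, C}: assign each demand point to its cheapest open site.
  Z1→C 19×4=76, Z2→B 5×3=15, Z3→C 16×2=32, Z4→C 2×3=6, Z5→C 12×3=36, Z6→C 6×3=18
  busing cost 183, fixed 13 → total 196.
Compare {B, C, F}: busing cost 177 + fixed 22 = 199.
Compare {B, C, E}: busing cost 183 + fixed 18 = 201.
Compare {A, C}: busing cost 188 + fixed 14 = 202.
All other subsets cost ≥ 199. Minimum total cost: 196.

196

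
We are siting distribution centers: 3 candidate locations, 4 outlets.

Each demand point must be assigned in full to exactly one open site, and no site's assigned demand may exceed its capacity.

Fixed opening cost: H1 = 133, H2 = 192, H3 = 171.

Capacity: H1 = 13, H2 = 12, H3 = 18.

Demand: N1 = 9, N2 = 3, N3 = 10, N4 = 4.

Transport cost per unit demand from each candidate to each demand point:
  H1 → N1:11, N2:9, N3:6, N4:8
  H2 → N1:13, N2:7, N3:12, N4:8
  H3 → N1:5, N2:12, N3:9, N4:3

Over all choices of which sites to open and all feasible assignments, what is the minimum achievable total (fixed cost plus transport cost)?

Open {H1, H3}; cheapest assignment that respects the capacities:
  H1 (cap 13, load 13): N2, N3 — cost 3×9 + 10×6 = 87
  H3 (cap 18, load 13): N1, N4 — cost 9×5 + 4×3 = 57
  Shipping 144, fixed 304 → total 448.
  Any other capacity-feasible assignment to {H1, H3} ships for at least 144.
Compare {H2, H3}: its best feasible assignment gives total 576.
Compare {H1, H2, H3}: its best feasible assignment gives total 634.
Every other set of open sites that can feasibly serve all demand totals ≥ 576 even under its best assignment. Minimum: 448.

448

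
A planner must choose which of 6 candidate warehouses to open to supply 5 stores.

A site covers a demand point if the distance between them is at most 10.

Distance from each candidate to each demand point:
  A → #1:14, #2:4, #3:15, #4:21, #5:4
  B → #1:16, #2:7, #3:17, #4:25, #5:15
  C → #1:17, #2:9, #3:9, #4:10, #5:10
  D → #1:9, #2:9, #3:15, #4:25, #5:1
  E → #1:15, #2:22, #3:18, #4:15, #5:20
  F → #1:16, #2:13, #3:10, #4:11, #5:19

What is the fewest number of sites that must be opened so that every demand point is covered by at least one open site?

Coverage sets (demand points within 10 of each site):
  A: {#2, #5}
  B: {#2}
  C: {#2, #3, #4, #5}
  D: {#1, #2, #5}
  E: {}
  F: {#3}
No single site covers all 5 demand points.
But {C, D} covers everything, so the minimum is 2.

2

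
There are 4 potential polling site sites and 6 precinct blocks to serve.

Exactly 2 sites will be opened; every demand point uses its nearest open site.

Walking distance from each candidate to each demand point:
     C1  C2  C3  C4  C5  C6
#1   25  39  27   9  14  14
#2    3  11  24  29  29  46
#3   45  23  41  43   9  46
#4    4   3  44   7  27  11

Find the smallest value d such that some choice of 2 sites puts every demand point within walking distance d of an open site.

24

Open {#1, #2}.
  Farthest demand point is C3 at walking distance 24 (to #2); all others are ≤ 24.
With {#1, #3} the worst case is 27.
With {#1, #4} the worst case is 27.
No size-2 selection achieves below 24.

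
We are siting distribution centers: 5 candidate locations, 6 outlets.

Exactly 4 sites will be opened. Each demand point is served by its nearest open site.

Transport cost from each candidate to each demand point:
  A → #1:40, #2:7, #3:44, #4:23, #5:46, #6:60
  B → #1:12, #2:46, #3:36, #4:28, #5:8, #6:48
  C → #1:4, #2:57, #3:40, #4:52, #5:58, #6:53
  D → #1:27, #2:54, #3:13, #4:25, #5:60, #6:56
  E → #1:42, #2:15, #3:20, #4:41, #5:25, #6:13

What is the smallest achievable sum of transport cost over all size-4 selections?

Open {A, B, C, E}.
  #1→C 4, #2→A 7, #3→E 20, #4→A 23, #5→B 8, #6→E 13  ⇒ total 75.
Compare {A, B, D, E}: total 76.
Compare {B, C, D, E}: total 78.
No size-4 selection does better; minimum is 75.

75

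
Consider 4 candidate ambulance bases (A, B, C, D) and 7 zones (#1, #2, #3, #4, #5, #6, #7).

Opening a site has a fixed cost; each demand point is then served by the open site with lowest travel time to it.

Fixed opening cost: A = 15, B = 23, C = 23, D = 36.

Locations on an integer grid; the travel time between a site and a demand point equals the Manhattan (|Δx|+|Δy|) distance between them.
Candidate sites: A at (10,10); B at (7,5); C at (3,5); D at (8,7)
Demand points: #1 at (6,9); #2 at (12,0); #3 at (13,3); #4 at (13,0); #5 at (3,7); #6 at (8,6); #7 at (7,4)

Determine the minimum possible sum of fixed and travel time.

Open {B}: assign each demand point to its cheapest open site.
  #1→B 5, #2→B 10, #3→B 8, #4→B 11, #5→B 6, #6→B 2, #7→B 1
  travel time 43, fixed 23 → total 66.
Compare {A}: travel time 65 + fixed 15 = 80.
Compare {A, B}: travel time 43 + fixed 38 = 81.
Compare {D}: travel time 46 + fixed 36 = 82.
All other subsets cost ≥ 80. Minimum total cost: 66.

66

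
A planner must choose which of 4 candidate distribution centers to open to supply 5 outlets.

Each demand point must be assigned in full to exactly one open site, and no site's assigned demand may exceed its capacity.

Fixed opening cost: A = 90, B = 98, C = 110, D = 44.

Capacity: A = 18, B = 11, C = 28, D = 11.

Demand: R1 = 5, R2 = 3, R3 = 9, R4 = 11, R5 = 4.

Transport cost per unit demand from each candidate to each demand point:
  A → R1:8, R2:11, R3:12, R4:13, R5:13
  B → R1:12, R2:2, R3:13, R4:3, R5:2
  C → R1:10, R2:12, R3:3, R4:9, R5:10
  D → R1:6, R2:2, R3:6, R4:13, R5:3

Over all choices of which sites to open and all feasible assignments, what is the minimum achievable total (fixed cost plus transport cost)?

348

Open {C, D}; cheapest assignment that respects the capacities:
  C (cap 28, load 25): R1, R3, R4 — cost 5×10 + 9×3 + 11×9 = 176
  D (cap 11, load 7): R2, R5 — cost 3×2 + 4×3 = 18
  Shipping 194, fixed 154 → total 348.
  Any other capacity-feasible assignment to {C, D} ships for at least 194.
Compare {B, C, D}: its best feasible assignment gives total 380.
Compare {B, C}: its best feasible assignment gives total 394.
Every other set of open sites that can feasibly serve all demand totals ≥ 380 even under its best assignment. Minimum: 348.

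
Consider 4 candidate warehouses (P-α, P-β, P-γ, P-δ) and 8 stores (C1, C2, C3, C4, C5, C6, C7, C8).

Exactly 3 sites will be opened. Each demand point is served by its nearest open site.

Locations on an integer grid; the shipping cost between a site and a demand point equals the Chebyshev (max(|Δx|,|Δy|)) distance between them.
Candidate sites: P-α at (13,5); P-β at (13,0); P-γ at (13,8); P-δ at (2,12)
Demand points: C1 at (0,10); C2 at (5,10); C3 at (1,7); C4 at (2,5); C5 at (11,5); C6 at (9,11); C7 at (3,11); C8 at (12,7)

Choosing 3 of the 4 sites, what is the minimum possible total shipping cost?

Open {P-α, P-γ, P-δ}.
  C1→P-δ 2, C2→P-δ 3, C3→P-δ 5, C4→P-δ 7, C5→P-α 2, C6→P-γ 4, C7→P-δ 1, C8→P-γ 1  ⇒ total 25.
Compare {P-β, P-γ, P-δ}: total 26.
Compare {P-α, P-β, P-δ}: total 28.
No size-3 selection does better; minimum is 25.

25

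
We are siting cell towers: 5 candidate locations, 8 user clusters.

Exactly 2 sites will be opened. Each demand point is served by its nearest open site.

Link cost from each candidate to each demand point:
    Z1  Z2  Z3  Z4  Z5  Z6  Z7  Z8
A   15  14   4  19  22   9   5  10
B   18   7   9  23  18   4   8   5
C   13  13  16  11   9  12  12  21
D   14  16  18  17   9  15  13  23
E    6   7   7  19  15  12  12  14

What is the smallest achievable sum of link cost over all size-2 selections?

66

Open {B, C}.
  Z1→C 13, Z2→B 7, Z3→B 9, Z4→C 11, Z5→C 9, Z6→B 4, Z7→B 8, Z8→B 5  ⇒ total 66.
Compare {B, E}: total 71.
Compare {B, D}: total 73.
No size-2 selection does better; minimum is 66.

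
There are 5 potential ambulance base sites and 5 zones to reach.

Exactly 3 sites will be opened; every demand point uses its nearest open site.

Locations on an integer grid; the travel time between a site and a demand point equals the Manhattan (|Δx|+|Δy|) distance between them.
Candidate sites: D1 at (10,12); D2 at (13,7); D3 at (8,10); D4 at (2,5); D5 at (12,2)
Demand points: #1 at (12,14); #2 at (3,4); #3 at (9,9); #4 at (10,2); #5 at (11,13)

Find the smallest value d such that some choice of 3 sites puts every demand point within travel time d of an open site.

4

Open {D1, D4, D5}.
  Farthest demand point is #1 at travel time 4 (to D1); all others are ≤ 4.
With {D1, D2, D4} the worst case is 8.
With {D2, D3, D4} the worst case is 8.
No size-3 selection achieves below 4.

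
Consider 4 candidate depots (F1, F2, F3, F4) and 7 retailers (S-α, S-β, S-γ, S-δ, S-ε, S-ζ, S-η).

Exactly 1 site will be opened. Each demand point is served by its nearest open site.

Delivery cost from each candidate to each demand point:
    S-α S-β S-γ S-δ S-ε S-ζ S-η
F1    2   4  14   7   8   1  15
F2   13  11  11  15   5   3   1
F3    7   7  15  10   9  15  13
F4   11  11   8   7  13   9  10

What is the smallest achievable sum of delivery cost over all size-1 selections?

51

Open {F1}.
  S-α→F1 2, S-β→F1 4, S-γ→F1 14, S-δ→F1 7, S-ε→F1 8, S-ζ→F1 1, S-η→F1 15  ⇒ total 51.
Compare {F2}: total 59.
Compare {F4}: total 69.
No size-1 selection does better; minimum is 51.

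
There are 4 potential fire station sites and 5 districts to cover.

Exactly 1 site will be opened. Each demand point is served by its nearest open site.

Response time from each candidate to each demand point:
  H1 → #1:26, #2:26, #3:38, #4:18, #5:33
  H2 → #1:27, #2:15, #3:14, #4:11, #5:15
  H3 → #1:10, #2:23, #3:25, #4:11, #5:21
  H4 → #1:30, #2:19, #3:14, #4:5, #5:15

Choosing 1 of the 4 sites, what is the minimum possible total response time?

Open {H2}.
  #1→H2 27, #2→H2 15, #3→H2 14, #4→H2 11, #5→H2 15  ⇒ total 82.
Compare {H4}: total 83.
Compare {H3}: total 90.
No size-1 selection does better; minimum is 82.

82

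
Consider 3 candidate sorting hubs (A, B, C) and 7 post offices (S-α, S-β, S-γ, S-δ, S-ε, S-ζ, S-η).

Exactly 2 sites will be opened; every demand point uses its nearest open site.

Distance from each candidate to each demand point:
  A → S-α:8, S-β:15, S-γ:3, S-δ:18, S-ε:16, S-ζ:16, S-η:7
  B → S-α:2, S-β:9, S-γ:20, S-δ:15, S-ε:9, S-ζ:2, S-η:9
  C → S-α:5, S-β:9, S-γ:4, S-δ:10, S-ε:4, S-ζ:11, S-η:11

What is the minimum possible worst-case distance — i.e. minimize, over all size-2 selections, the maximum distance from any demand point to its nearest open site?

10

Open {B, C}.
  Farthest demand point is S-δ at distance 10 (to C); all others are ≤ 10.
With {A, C} the worst case is 11.
With {A, B} the worst case is 15.
No size-2 selection achieves below 10.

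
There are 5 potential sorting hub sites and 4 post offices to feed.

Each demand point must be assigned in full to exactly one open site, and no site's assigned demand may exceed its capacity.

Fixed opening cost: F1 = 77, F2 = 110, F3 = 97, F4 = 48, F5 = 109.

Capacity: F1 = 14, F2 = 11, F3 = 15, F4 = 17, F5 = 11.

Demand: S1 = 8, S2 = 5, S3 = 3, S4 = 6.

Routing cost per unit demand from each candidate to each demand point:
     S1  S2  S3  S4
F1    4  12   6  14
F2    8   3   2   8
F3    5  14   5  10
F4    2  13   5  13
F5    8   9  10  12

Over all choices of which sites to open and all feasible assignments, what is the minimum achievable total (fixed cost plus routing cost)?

252

Open {F2, F4}; cheapest assignment that respects the capacities:
  F2 (cap 11, load 11): S2, S4 — cost 5×3 + 6×8 = 63
  F4 (cap 17, load 11): S1, S3 — cost 8×2 + 3×5 = 31
  Shipping 94, fixed 158 → total 252.
  Any other capacity-feasible assignment to {F2, F4} ships for at least 94.
Compare {F1, F4}: its best feasible assignment gives total 294.
Compare {F1, F2}: its best feasible assignment gives total 300.
Every other set of open sites that can feasibly serve all demand totals ≥ 294 even under its best assignment. Minimum: 252.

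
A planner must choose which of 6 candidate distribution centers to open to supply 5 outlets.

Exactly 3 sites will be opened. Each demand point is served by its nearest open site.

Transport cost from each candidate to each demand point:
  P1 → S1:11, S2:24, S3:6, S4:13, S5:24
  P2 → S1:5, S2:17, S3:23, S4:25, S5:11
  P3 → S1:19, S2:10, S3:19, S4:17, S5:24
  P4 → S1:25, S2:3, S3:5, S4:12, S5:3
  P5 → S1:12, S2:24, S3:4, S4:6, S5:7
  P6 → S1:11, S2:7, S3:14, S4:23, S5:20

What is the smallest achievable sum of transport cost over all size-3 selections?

Open {P2, P4, P5}.
  S1→P2 5, S2→P4 3, S3→P5 4, S4→P5 6, S5→P4 3  ⇒ total 21.
Compare {P1, P4, P5}: total 27.
Compare {P4, P5, P6}: total 27.
No size-3 selection does better; minimum is 21.

21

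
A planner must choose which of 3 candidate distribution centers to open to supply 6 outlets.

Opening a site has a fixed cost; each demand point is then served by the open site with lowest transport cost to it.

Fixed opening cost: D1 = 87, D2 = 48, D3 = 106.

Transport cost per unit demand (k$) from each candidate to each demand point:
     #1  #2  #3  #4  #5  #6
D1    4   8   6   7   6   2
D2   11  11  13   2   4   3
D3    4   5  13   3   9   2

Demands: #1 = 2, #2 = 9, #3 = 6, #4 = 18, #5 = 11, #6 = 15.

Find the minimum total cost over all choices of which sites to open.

Open {D1, D2}: assign each demand point to its cheapest open site.
  #1→D1 2×4=8, #2→D1 9×8=72, #3→D1 6×6=36, #4→D2 18×2=36, #5→D2 11×4=44, #6→D1 15×2=30
  transport cost 226, fixed 135 → total 361.
Compare {D2}: transport cost 324 + fixed 48 = 372.
Compare {D2, D3}: transport cost 241 + fixed 154 = 395.
Compare {D3}: transport cost 314 + fixed 106 = 420.
All other subsets cost ≥ 372. Minimum total cost: 361.

361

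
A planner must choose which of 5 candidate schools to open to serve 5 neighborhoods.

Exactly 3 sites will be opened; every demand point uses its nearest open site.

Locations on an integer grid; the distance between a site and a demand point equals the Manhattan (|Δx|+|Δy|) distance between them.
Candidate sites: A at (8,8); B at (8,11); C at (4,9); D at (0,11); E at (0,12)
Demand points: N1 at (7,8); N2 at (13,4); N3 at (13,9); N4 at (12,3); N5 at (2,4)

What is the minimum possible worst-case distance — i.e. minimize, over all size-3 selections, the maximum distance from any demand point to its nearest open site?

Open {A, B, C}.
  Farthest demand point is N2 at distance 9 (to A); all others are ≤ 9.
With {A, B, D} the worst case is 9.
With {A, C, D} the worst case is 9.
No size-3 selection achieves below 9.

9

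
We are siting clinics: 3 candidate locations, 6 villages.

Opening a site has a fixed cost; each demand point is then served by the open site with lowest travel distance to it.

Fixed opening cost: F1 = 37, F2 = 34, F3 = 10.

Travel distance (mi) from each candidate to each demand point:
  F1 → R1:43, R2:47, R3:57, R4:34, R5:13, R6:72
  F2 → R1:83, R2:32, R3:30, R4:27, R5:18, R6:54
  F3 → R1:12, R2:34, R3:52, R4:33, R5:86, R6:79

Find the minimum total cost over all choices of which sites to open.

Open {F2, F3}: assign each demand point to its cheapest open site.
  R1→F3 12, R2→F2 32, R3→F2 30, R4→F2 27, R5→F2 18, R6→F2 54
  travel distance 173, fixed 44 → total 217.
Compare {F1, F2, F3}: travel distance 168 + fixed 81 = 249.
Compare {F1, F3}: travel distance 216 + fixed 47 = 263.
Compare {F1, F2}: travel distance 199 + fixed 71 = 270.
All other subsets cost ≥ 249. Minimum total cost: 217.

217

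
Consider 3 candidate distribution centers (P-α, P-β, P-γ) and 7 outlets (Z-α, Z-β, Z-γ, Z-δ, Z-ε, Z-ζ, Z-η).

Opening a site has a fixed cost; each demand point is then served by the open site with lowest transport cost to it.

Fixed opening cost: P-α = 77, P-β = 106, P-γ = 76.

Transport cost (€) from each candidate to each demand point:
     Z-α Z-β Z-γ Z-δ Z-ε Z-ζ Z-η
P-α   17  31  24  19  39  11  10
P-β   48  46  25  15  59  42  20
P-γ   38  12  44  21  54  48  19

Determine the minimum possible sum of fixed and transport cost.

228

Open {P-α}: assign each demand point to its cheapest open site.
  Z-α→P-α 17, Z-β→P-α 31, Z-γ→P-α 24, Z-δ→P-α 19, Z-ε→P-α 39, Z-ζ→P-α 11, Z-η→P-α 10
  transport cost 151, fixed 77 → total 228.
Compare {P-α, P-γ}: transport cost 132 + fixed 153 = 285.
Compare {P-γ}: transport cost 236 + fixed 76 = 312.
Compare {P-α, P-β}: transport cost 147 + fixed 183 = 330.
All other subsets cost ≥ 285. Minimum total cost: 228.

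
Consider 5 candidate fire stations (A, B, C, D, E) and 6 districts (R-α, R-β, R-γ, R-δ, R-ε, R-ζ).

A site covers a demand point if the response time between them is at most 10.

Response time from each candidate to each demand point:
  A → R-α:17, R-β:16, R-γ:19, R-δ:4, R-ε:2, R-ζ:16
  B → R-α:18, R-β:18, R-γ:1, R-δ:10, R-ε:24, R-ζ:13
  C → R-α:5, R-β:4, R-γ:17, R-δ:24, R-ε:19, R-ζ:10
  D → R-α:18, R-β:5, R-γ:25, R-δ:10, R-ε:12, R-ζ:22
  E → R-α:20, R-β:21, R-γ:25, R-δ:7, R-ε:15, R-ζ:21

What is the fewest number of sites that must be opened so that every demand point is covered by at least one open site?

Coverage sets (demand points within 10 of each site):
  A: {R-δ, R-ε}
  B: {R-γ, R-δ}
  C: {R-α, R-β, R-ζ}
  D: {R-β, R-δ}
  E: {R-δ}
No 2 sites suffice: every size-2 union leaves at least one demand point uncovered.
But {A, B, C} covers everything, so the minimum is 3.

3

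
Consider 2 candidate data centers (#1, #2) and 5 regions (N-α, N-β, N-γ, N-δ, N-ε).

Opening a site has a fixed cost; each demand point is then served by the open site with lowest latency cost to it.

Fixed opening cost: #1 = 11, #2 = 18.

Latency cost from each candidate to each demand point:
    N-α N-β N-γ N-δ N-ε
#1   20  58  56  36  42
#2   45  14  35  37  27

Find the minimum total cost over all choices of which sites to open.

161

Open {#1, #2}: assign each demand point to its cheapest open site.
  N-α→#1 20, N-β→#2 14, N-γ→#2 35, N-δ→#1 36, N-ε→#2 27
  latency cost 132, fixed 29 → total 161.
Compare {#2}: latency cost 158 + fixed 18 = 176.
Compare {#1}: latency cost 212 + fixed 11 = 223.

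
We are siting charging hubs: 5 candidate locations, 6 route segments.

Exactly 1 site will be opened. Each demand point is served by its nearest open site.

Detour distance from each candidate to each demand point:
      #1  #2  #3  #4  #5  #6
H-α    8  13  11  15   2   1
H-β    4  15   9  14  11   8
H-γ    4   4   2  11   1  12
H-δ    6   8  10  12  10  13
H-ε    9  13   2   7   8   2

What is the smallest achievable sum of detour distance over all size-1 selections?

Open {H-γ}.
  #1→H-γ 4, #2→H-γ 4, #3→H-γ 2, #4→H-γ 11, #5→H-γ 1, #6→H-γ 12  ⇒ total 34.
Compare {H-ε}: total 41.
Compare {H-α}: total 50.
No size-1 selection does better; minimum is 34.

34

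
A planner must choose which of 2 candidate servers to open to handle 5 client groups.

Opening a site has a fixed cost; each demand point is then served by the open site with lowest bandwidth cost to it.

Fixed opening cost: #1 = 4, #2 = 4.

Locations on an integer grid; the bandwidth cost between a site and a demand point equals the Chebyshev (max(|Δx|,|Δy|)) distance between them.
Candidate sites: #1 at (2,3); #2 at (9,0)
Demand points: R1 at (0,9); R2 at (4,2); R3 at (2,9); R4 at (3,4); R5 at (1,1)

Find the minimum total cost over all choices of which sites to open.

Open {#1}: assign each demand point to its cheapest open site.
  R1→#1 6, R2→#1 2, R3→#1 6, R4→#1 1, R5→#1 2
  bandwidth cost 17, fixed 4 → total 21.
Compare {#1, #2}: bandwidth cost 17 + fixed 8 = 25.
Compare {#2}: bandwidth cost 37 + fixed 4 = 41.

21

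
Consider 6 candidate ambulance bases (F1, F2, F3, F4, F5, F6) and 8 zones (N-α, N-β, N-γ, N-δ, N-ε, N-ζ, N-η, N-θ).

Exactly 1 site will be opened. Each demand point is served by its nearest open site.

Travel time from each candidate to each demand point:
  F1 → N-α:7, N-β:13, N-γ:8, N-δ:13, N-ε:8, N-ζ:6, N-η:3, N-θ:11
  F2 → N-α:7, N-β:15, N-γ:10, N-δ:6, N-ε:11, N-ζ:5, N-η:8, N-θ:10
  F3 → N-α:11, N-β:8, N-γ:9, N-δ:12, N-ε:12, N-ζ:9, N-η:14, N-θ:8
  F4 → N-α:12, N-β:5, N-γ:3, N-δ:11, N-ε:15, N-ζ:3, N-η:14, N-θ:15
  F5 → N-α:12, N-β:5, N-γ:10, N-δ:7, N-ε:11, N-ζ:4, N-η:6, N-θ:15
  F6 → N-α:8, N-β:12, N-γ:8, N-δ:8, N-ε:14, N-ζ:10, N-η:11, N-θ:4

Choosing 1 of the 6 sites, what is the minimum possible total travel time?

Open {F1}.
  N-α→F1 7, N-β→F1 13, N-γ→F1 8, N-δ→F1 13, N-ε→F1 8, N-ζ→F1 6, N-η→F1 3, N-θ→F1 11  ⇒ total 69.
Compare {F5}: total 70.
Compare {F2}: total 72.
No size-1 selection does better; minimum is 69.

69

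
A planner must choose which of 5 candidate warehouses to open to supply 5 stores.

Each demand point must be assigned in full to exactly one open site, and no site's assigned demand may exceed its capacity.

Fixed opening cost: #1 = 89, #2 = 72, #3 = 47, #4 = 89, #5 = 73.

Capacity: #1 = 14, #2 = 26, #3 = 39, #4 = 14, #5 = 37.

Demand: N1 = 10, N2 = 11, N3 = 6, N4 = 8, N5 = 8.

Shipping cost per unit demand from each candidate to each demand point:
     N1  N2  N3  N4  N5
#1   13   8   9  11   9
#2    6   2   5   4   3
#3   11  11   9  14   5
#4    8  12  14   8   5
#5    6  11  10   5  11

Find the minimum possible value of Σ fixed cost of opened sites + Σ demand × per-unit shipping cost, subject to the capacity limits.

Open {#2, #5}; cheapest assignment that respects the capacities:
  #2 (cap 26, load 25): N2, N3, N5 — cost 11×2 + 6×5 + 8×3 = 76
  #5 (cap 37, load 18): N1, N4 — cost 10×6 + 8×5 = 100
  Shipping 176, fixed 145 → total 321.
  Any other capacity-feasible assignment to {#2, #5} ships for at least 176.
Compare {#2, #3}: its best feasible assignment gives total 353.
Compare {#2, #3, #5}: its best feasible assignment gives total 368.
Every other set of open sites that can feasibly serve all demand totals ≥ 353 even under its best assignment. Minimum: 321.

321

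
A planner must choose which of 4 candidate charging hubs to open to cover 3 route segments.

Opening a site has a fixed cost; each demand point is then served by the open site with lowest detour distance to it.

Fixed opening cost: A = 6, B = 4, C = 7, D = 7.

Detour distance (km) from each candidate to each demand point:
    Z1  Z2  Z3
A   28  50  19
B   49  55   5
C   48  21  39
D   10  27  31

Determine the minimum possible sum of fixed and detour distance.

Open {B, D}: assign each demand point to its cheapest open site.
  Z1→D 10, Z2→D 27, Z3→B 5
  detour distance 42, fixed 11 → total 53.
Compare {B, C, D}: detour distance 36 + fixed 18 = 54.
Compare {A, B, D}: detour distance 42 + fixed 17 = 59.
Compare {A, B, C, D}: detour distance 36 + fixed 24 = 60.
All other subsets cost ≥ 54. Minimum total cost: 53.

53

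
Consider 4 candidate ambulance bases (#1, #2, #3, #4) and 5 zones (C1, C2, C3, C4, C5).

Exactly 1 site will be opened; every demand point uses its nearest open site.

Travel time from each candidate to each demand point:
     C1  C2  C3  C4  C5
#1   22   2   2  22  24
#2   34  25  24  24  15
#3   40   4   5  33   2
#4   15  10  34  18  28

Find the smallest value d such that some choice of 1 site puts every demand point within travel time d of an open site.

24

Open {#1}.
  Farthest demand point is C5 at travel time 24 (to #1); all others are ≤ 24.
With {#2} the worst case is 34.
With {#4} the worst case is 34.
No size-1 selection achieves below 24.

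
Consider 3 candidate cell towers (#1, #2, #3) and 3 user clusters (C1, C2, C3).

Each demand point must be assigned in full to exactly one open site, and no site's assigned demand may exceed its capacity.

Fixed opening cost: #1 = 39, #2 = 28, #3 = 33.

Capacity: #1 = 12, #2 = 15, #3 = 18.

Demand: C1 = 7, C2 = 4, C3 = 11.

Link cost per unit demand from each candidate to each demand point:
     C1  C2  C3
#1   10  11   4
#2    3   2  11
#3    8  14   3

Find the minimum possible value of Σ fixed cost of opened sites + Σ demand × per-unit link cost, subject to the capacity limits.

Open {#2, #3}; cheapest assignment that respects the capacities:
  #2 (cap 15, load 11): C1, C2 — cost 7×3 + 4×2 = 29
  #3 (cap 18, load 11): C3 — cost 11×3 = 33
  Shipping 62, fixed 61 → total 123.
  Any other capacity-feasible assignment to {#2, #3} ships for at least 62.
Compare {#1, #2}: its best feasible assignment gives total 140.
Compare {#1, #2, #3}: its best feasible assignment gives total 162.
Every other set of open sites that can feasibly serve all demand totals ≥ 140 even under its best assignment. Minimum: 123.

123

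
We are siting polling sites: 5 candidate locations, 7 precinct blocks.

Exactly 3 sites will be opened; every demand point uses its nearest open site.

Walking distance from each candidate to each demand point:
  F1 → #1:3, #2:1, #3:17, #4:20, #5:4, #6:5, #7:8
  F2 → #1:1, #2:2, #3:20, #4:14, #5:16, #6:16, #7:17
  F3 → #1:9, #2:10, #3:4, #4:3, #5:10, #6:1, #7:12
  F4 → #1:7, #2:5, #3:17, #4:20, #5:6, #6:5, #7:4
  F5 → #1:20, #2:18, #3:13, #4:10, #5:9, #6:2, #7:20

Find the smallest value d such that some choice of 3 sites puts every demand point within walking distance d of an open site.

4

Open {F1, F3, F4}.
  Farthest demand point is #3 at walking distance 4 (to F3); all others are ≤ 4.
With {F2, F3, F4} the worst case is 6.
With {F3, F4, F5} the worst case is 7.
No size-3 selection achieves below 4.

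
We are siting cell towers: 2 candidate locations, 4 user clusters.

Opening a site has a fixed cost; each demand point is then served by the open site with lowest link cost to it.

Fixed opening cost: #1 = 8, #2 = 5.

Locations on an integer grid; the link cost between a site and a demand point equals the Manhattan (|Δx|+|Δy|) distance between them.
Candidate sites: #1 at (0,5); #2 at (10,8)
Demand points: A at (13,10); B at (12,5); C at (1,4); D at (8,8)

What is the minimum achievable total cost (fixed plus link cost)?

27

Open {#1, #2}: assign each demand point to its cheapest open site.
  A→#2 5, B→#2 5, C→#1 2, D→#2 2
  link cost 14, fixed 13 → total 27.
Compare {#2}: link cost 25 + fixed 5 = 30.
Compare {#1}: link cost 43 + fixed 8 = 51.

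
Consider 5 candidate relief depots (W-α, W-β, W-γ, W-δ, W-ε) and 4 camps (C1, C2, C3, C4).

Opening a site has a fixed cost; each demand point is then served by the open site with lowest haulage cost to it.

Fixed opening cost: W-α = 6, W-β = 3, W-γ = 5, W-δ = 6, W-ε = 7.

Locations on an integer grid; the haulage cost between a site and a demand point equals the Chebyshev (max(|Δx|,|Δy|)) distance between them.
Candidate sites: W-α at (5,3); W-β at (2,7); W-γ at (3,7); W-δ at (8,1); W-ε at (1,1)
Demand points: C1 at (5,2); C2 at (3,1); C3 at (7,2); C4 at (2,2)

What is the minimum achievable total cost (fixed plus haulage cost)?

14

Open {W-α}: assign each demand point to its cheapest open site.
  C1→W-α 1, C2→W-α 2, C3→W-α 2, C4→W-α 3
  haulage cost 8, fixed 6 → total 14.
Compare {W-α, W-β}: haulage cost 8 + fixed 9 = 17.
Compare {W-α, W-γ}: haulage cost 8 + fixed 11 = 19.
Compare {W-α, W-δ}: haulage cost 7 + fixed 12 = 19.
All other subsets cost ≥ 17. Minimum total cost: 14.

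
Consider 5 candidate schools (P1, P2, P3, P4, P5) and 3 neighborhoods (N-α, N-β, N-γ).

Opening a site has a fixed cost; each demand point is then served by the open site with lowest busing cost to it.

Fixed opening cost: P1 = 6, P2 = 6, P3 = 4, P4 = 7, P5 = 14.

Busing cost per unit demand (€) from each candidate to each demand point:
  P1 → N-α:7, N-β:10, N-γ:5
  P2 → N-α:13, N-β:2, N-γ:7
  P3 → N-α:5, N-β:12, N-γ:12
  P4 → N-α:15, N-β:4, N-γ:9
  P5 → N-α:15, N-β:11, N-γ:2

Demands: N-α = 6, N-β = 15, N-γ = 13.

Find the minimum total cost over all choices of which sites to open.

Open {P2, P3, P5}: assign each demand point to its cheapest open site.
  N-α→P3 6×5=30, N-β→P2 15×2=30, N-γ→P5 13×2=26
  busing cost 86, fixed 24 → total 110.
Compare {P1, P2, P3, P5}: busing cost 86 + fixed 30 = 116.
Compare {P2, P3, P4, P5}: busing cost 86 + fixed 31 = 117.
Compare {P1, P2, P3, P4, P5}: busing cost 86 + fixed 37 = 123.
All other subsets cost ≥ 116. Minimum total cost: 110.

110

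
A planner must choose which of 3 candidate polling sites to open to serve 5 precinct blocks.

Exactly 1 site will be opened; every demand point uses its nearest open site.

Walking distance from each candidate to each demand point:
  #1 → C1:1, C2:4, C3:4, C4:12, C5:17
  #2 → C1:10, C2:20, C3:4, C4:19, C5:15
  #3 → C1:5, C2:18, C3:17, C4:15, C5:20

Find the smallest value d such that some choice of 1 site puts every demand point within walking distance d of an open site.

17

Open {#1}.
  Farthest demand point is C5 at walking distance 17 (to #1); all others are ≤ 17.
With {#2} the worst case is 20.
With {#3} the worst case is 20.
No size-1 selection achieves below 17.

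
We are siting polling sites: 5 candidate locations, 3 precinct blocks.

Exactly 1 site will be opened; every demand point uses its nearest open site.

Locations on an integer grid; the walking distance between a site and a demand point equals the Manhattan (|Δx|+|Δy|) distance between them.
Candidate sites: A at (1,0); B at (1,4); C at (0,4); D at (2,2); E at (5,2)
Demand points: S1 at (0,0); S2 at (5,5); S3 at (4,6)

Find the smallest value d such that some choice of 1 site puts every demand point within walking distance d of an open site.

5

Open {B}.
  Farthest demand point is S1 at walking distance 5 (to B); all others are ≤ 5.
With {C} the worst case is 6.
With {D} the worst case is 6.
No size-1 selection achieves below 5.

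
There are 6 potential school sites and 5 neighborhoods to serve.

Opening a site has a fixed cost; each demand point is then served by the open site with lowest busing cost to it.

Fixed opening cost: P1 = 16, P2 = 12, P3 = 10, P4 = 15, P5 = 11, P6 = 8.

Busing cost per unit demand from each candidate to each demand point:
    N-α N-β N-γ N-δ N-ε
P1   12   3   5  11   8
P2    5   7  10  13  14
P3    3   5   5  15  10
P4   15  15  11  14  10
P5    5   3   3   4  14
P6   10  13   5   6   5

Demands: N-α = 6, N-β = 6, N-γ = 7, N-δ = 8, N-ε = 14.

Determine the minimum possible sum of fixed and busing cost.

188

Open {P3, P5, P6}: assign each demand point to its cheapest open site.
  N-α→P3 6×3=18, N-β→P5 6×3=18, N-γ→P5 7×3=21, N-δ→P5 8×4=32, N-ε→P6 14×5=70
  busing cost 159, fixed 29 → total 188.
Compare {P5, P6}: busing cost 171 + fixed 19 = 190.
Compare {P2, P3, P5, P6}: busing cost 159 + fixed 41 = 200.
Compare {P2, P5, P6}: busing cost 171 + fixed 31 = 202.
All other subsets cost ≥ 190. Minimum total cost: 188.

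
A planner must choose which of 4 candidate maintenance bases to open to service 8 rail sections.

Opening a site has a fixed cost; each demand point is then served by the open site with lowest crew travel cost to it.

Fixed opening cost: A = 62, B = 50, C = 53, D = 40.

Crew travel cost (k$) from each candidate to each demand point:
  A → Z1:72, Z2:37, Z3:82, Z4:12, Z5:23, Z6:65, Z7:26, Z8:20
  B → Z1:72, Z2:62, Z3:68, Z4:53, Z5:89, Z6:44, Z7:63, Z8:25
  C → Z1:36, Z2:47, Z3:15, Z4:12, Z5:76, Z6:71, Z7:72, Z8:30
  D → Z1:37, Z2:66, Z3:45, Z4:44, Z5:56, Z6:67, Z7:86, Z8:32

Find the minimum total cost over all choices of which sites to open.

349

Open {A, C}: assign each demand point to its cheapest open site.
  Z1→C 36, Z2→A 37, Z3→C 15, Z4→A 12, Z5→A 23, Z6→A 65, Z7→A 26, Z8→A 20
  crew travel cost 234, fixed 115 → total 349.
Compare {A, D}: crew travel cost 265 + fixed 102 = 367.
Compare {A, B, C}: crew travel cost 213 + fixed 165 = 378.
Compare {A, C, D}: crew travel cost 234 + fixed 155 = 389.
All other subsets cost ≥ 367. Minimum total cost: 349.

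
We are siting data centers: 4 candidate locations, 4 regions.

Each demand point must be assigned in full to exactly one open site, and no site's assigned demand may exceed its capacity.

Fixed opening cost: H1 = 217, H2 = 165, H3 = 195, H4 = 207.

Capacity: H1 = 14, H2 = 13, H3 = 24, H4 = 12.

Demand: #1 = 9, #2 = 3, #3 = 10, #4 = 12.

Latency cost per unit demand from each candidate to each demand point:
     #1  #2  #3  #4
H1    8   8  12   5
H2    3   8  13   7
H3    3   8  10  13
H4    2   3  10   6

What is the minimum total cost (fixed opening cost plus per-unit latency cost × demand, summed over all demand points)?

Open {H2, H3}; cheapest assignment that respects the capacities:
  H2 (cap 13, load 12): #4 — cost 12×7 = 84
  H3 (cap 24, load 22): #1, #2, #3 — cost 9×3 + 3×8 + 10×10 = 151
  Shipping 235, fixed 360 → total 595.
  Any other capacity-feasible assignment to {H2, H3} ships for at least 235.
Compare {H1, H3}: its best feasible assignment gives total 623.
Compare {H3, H4}: its best feasible assignment gives total 625.
Every other set of open sites that can feasibly serve all demand totals ≥ 623 even under its best assignment. Minimum: 595.

595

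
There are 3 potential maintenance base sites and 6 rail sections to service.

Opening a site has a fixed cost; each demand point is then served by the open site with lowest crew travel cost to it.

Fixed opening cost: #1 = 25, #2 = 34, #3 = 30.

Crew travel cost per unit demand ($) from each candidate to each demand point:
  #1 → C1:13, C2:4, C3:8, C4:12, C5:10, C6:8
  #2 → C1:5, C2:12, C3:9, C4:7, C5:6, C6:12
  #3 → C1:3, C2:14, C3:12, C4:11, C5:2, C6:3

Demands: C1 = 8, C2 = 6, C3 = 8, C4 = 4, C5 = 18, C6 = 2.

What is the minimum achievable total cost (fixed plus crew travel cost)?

Open {#1, #3}: assign each demand point to its cheapest open site.
  C1→#3 8×3=24, C2→#1 6×4=24, C3→#1 8×8=64, C4→#3 4×11=44, C5→#3 18×2=36, C6→#3 2×3=6
  crew travel cost 198, fixed 55 → total 253.
Compare {#1, #2, #3}: crew travel cost 182 + fixed 89 = 271.
Compare {#2, #3}: crew travel cost 238 + fixed 64 = 302.
Compare {#3}: crew travel cost 290 + fixed 30 = 320.
All other subsets cost ≥ 271. Minimum total cost: 253.

253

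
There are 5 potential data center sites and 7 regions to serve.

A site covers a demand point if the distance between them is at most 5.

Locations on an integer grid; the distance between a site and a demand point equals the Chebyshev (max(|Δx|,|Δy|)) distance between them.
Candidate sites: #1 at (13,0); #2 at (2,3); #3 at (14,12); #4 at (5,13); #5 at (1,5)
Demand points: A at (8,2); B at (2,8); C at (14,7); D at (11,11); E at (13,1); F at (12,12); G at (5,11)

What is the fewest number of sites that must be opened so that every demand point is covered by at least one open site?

Coverage sets (demand points within 5 of each site):
  #1: {A, E}
  #2: {B}
  #3: {C, D, F}
  #4: {B, G}
  #5: {B}
No 2 sites suffice: every size-2 union leaves at least one demand point uncovered.
But {#1, #3, #4} covers everything, so the minimum is 3.

3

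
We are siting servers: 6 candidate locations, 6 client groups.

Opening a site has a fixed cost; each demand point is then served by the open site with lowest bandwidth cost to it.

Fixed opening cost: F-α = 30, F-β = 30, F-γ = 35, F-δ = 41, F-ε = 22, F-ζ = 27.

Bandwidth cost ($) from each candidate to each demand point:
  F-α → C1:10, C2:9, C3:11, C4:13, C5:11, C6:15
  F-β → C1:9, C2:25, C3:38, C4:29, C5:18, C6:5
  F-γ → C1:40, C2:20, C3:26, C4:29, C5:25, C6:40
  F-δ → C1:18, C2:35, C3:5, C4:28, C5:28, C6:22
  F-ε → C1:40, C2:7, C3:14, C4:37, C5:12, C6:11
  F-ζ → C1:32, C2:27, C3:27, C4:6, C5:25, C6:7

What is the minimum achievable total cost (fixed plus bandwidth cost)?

99

Open {F-α}: assign each demand point to its cheapest open site.
  C1→F-α 10, C2→F-α 9, C3→F-α 11, C4→F-α 13, C5→F-α 11, C6→F-α 15
  bandwidth cost 69, fixed 30 → total 99.
Compare {F-α, F-ζ}: bandwidth cost 54 + fixed 57 = 111.
Compare {F-α, F-ε}: bandwidth cost 63 + fixed 52 = 115.
Compare {F-α, F-β}: bandwidth cost 58 + fixed 60 = 118.
All other subsets cost ≥ 111. Minimum total cost: 99.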